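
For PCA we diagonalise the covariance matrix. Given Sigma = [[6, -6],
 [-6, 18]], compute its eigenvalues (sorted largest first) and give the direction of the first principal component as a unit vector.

Step 1 — characteristic polynomial of 2×2 Sigma:
  det(Sigma - λI) = λ² - trace · λ + det = 0.
  trace = 6 + 18 = 24, det = 6·18 - (-6)² = 72.
Step 2 — discriminant:
  Δ = trace² - 4·det = 576 - 288 = 288.
Step 3 — eigenvalues:
  λ = (trace ± √Δ)/2 = (24 ± 16.9706)/2,
  λ_1 = 20.4853,  λ_2 = 3.5147.

Step 4 — unit eigenvector for λ_1: solve (Sigma - λ_1 I)v = 0. First row:
  (6 - 20.4853)·v_x + (-6)·v_y = 0, i.e. (-14.4853)·v_x + (-6)·v_y = 0,
  so v ∝ (b, λ_1 - a) = (-6, 14.4853); multiply by -1 so the first entry is positive: u = (6, -14.4853).
  ||u|| = √((6)² + (-14.4853)²) = √(245.8234) ≈ 15.6788,
  v_1 = u/||u|| ≈ (0.3827, -0.9239) (||v_1|| = 1).

λ_1 = 20.4853,  λ_2 = 3.5147;  v_1 ≈ (0.3827, -0.9239)


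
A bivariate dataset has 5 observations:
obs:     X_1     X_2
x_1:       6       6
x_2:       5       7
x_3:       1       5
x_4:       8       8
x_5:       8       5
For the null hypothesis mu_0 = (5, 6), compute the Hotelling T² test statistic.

Step 1 — sample mean vector:
  mean(X_1) = (6 + 5 + 1 + 8 + 8) / 5 = 28/5 = 5.6
  mean(X_2) = (6 + 7 + 5 + 8 + 5) / 5 = 31/5 = 6.2
  x̄ = (5.6, 6.2),  deviation x̄ - mu_0 = (5.6, 6.2) - (5, 6) = (0.6, 0.2).

Step 2 — sample covariance matrix, S[i,j] = (1/(n-1)) · Σ_k (x_{k,i} - mean_i) · (x_{k,j} - mean_j), divisor n-1 = 4:
  S[X_1,X_1] = ((0.4)·(0.4) + (-0.6)·(-0.6) + (-4.6)·(-4.6) + (2.4)·(2.4) + (2.4)·(2.4)) / 4 = 33.2/4 = 8.3
  S[X_1,X_2] = ((0.4)·(-0.2) + (-0.6)·(0.8) + (-4.6)·(-1.2) + (2.4)·(1.8) + (2.4)·(-1.2)) / 4 = 6.4/4 = 1.6
  S[X_2,X_2] = ((-0.2)·(-0.2) + (0.8)·(0.8) + (-1.2)·(-1.2) + (1.8)·(1.8) + (-1.2)·(-1.2)) / 4 = 6.8/4 = 1.7
  S = [[8.3, 1.6],
 [1.6, 1.7]].

Step 3 — invert S. det(S) = 8.3·1.7 - (1.6)² = 11.55.
  S^{-1} = (1/det) · [[d, -b], [-b, a]] = [[0.1472, -0.1385],
 [-0.1385, 0.7186]].

Step 4 — quadratic form (x̄ - mu_0)^T · S^{-1} · (x̄ - mu_0):
  S^{-1} · (x̄ - mu_0) = (0.0606, 0.0606),
  (x̄ - mu_0)^T · [...] = (0.6)·(0.0606) + (0.2)·(0.0606) = 0.0485.

Step 5 — scale by n: T² = 5 · 0.0485 = 0.2424.

T² ≈ 0.2424


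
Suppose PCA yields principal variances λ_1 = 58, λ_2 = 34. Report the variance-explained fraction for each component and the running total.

Step 1 — total variance = trace(Sigma) = Σ λ_i = 58 + 34 = 92.

Step 2 — fraction explained by component i = λ_i / Σ λ:
  PC1: 58/92 = 0.6304
  PC2: 34/92 = 0.3696

Step 3 — cumulative fraction after k components = (λ_1 + ... + λ_k) / Σ λ:
  k = 1: 58/92 = 0.6304
  k = 2: (58 + 34)/92 = 92/92 = 1

Summary (fraction, with percent):

explained: PC1 0.6304 (63.04%), PC2 0.3696 (36.96%);  cumulative: 0.6304, 1


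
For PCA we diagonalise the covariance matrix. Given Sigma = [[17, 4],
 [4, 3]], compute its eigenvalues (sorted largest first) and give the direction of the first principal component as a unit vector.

Step 1 — characteristic polynomial of 2×2 Sigma:
  det(Sigma - λI) = λ² - trace · λ + det = 0.
  trace = 17 + 3 = 20, det = 17·3 - (4)² = 35.
Step 2 — discriminant:
  Δ = trace² - 4·det = 400 - 140 = 260.
Step 3 — eigenvalues:
  λ = (trace ± √Δ)/2 = (20 ± 16.1245)/2,
  λ_1 = 18.0623,  λ_2 = 1.9377.

Step 4 — unit eigenvector for λ_1: solve (Sigma - λ_1 I)v = 0. First row:
  (17 - 18.0623)·v_x + (4)·v_y = 0, i.e. (-1.0623)·v_x + (4)·v_y = 0,
  so v ∝ (b, λ_1 - a) = (4, 1.0623) = u.
  ||u|| = √((4)² + (1.0623)²) = √(17.1284) ≈ 4.1386,
  v_1 = u/||u|| ≈ (0.9665, 0.2567) (||v_1|| = 1).

λ_1 = 18.0623,  λ_2 = 1.9377;  v_1 ≈ (0.9665, 0.2567)


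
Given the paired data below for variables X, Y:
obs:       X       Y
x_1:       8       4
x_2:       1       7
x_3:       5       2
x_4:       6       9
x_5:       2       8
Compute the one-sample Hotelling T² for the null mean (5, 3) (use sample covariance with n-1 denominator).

Step 1 — sample mean vector:
  mean(X) = (8 + 1 + 5 + 6 + 2) / 5 = 22/5 = 4.4
  mean(Y) = (4 + 7 + 2 + 9 + 8) / 5 = 30/5 = 6
  x̄ = (4.4, 6),  deviation x̄ - mu_0 = (4.4, 6) - (5, 3) = (-0.6, 3).

Step 2 — sample covariance matrix, S[i,j] = (1/(n-1)) · Σ_k (x_{k,i} - mean_i) · (x_{k,j} - mean_j), divisor n-1 = 4:
  S[X,X] = ((3.6)·(3.6) + (-3.4)·(-3.4) + (0.6)·(0.6) + (1.6)·(1.6) + (-2.4)·(-2.4)) / 4 = 33.2/4 = 8.3
  S[X,Y] = ((3.6)·(-2) + (-3.4)·(1) + (0.6)·(-4) + (1.6)·(3) + (-2.4)·(2)) / 4 = -13/4 = -3.25
  S[Y,Y] = ((-2)·(-2) + (1)·(1) + (-4)·(-4) + (3)·(3) + (2)·(2)) / 4 = 34/4 = 8.5
  S = [[8.3, -3.25],
 [-3.25, 8.5]].

Step 3 — invert S. det(S) = 8.3·8.5 - (-3.25)² = 59.9875.
  S^{-1} = (1/det) · [[d, -b], [-b, a]] = [[0.1417, 0.0542],
 [0.0542, 0.1384]].

Step 4 — quadratic form (x̄ - mu_0)^T · S^{-1} · (x̄ - mu_0):
  S^{-1} · (x̄ - mu_0) = (0.0775, 0.3826),
  (x̄ - mu_0)^T · [...] = (-0.6)·(0.0775) + (3)·(0.3826) = 1.1012.

Step 5 — scale by n: T² = 5 · 1.1012 = 5.5061.

T² ≈ 5.5061


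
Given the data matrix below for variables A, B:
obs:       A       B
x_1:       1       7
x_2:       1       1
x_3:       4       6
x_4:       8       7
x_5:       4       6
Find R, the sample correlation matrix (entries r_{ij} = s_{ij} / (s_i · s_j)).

Step 1 — column means:
  mean(A) = (1 + 1 + 4 + 8 + 4) / 5 = 18/5 = 3.6
  mean(B) = (7 + 1 + 6 + 7 + 6) / 5 = 27/5 = 5.4

Step 2 — sample variances and covariances s[i,j] = (1/(n-1)) · Σ_k (x_{k,i} - mean_i) · (x_{k,j} - mean_j), with n-1 = 4:
  s[A,A] = ((-2.6)·(-2.6) + (-2.6)·(-2.6) + (0.4)·(0.4) + (4.4)·(4.4) + (0.4)·(0.4)) / 4 = 33.2/4 = 8.3
  s[A,B] = ((-2.6)·(1.6) + (-2.6)·(-4.4) + (0.4)·(0.6) + (4.4)·(1.6) + (0.4)·(0.6)) / 4 = 14.8/4 = 3.7
  s[B,B] = ((1.6)·(1.6) + (-4.4)·(-4.4) + (0.6)·(0.6) + (1.6)·(1.6) + (0.6)·(0.6)) / 4 = 25.2/4 = 6.3
  Sample standard deviations s_i = √(s[i,i]):
  s(A) = √(8.3) = 2.881
  s(B) = √(6.3) = 2.51

Step 3 — r_{ij} = s_{ij} / (s_i · s_j):
  r[A,A] = 1 (diagonal).
  r[A,B] = 3.7 / (2.881 · 2.51) = 3.7 / 7.2312 = 0.5117
  r[B,B] = 1 (diagonal).

R is symmetric with unit diagonal. Assembling:

R = [[1, 0.5117],
 [0.5117, 1]]


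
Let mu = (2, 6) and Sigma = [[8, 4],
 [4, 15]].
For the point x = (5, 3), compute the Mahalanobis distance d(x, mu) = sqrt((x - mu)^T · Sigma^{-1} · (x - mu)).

Step 1 — centre the observation: (x - mu) = (3, -3).

Step 2 — invert Sigma. det(Sigma) = 8·15 - (4)² = 104.
  Sigma^{-1} = (1/det) · [[d, -b], [-b, a]] = [[0.1442, -0.0385],
 [-0.0385, 0.0769]].

Step 3 — form the quadratic (x - mu)^T · Sigma^{-1} · (x - mu):
  Sigma^{-1} · (x - mu) = (0.5481, -0.3462).
  (x - mu)^T · [Sigma^{-1} · (x - mu)] = (3)·(0.5481) + (-3)·(-0.3462) = 2.6827.

Step 4 — take square root: d = √(2.6827) ≈ 1.6379.

d(x, mu) = √(2.6827) ≈ 1.6379


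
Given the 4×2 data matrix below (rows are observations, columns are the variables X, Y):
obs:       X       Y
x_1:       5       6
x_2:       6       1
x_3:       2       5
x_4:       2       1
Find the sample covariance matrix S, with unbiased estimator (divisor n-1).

Step 1 — column means:
  mean(X) = (5 + 6 + 2 + 2) / 4 = 15/4 = 3.75
  mean(Y) = (6 + 1 + 5 + 1) / 4 = 13/4 = 3.25

Step 2 — sample covariance S[i,j] = (1/(n-1)) · Σ_k (x_{k,i} - mean_i) · (x_{k,j} - mean_j), with n-1 = 3.
  S[X,X] = ((1.25)·(1.25) + (2.25)·(2.25) + (-1.75)·(-1.75) + (-1.75)·(-1.75)) / 3 = 12.75/3 = 4.25
  S[X,Y] = ((1.25)·(2.75) + (2.25)·(-2.25) + (-1.75)·(1.75) + (-1.75)·(-2.25)) / 3 = -0.75/3 = -0.25
  S[Y,Y] = ((2.75)·(2.75) + (-2.25)·(-2.25) + (1.75)·(1.75) + (-2.25)·(-2.25)) / 3 = 20.75/3 = 6.9167

S is symmetric (S[j,i] = S[i,j]). Assembling:

S = [[4.25, -0.25],
 [-0.25, 6.9167]]


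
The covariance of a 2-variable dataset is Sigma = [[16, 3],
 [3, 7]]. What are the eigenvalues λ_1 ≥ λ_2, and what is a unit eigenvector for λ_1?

Step 1 — characteristic polynomial of 2×2 Sigma:
  det(Sigma - λI) = λ² - trace · λ + det = 0.
  trace = 16 + 7 = 23, det = 16·7 - (3)² = 103.
Step 2 — discriminant:
  Δ = trace² - 4·det = 529 - 412 = 117.
Step 3 — eigenvalues:
  λ = (trace ± √Δ)/2 = (23 ± 10.8167)/2,
  λ_1 = 16.9083,  λ_2 = 6.0917.

Step 4 — unit eigenvector for λ_1: solve (Sigma - λ_1 I)v = 0. First row:
  (16 - 16.9083)·v_x + (3)·v_y = 0, i.e. (-0.9083)·v_x + (3)·v_y = 0,
  so v ∝ (b, λ_1 - a) = (3, 0.9083) = u.
  ||u|| = √((3)² + (0.9083)²) = √(9.8251) ≈ 3.1345,
  v_1 = u/||u|| ≈ (0.9571, 0.2898) (||v_1|| = 1).

λ_1 = 16.9083,  λ_2 = 6.0917;  v_1 ≈ (0.9571, 0.2898)


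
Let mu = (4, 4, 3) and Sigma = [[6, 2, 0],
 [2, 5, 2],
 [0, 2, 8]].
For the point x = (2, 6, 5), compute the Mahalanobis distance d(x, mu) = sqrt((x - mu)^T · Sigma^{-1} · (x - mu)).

Step 1 — centre the observation: (x - mu) = (-2, 2, 2).

Step 2 — invert Sigma (cofactor / det for 3×3, or solve directly):
  Sigma^{-1} = [[0.1957, -0.087, 0.0217],
 [-0.087, 0.2609, -0.0652],
 [0.0217, -0.0652, 0.1413]].

Step 3 — form the quadratic (x - mu)^T · Sigma^{-1} · (x - mu):
  Sigma^{-1} · (x - mu) = (-0.5217, 0.5652, 0.1087).
  (x - mu)^T · [Sigma^{-1} · (x - mu)] = (-2)·(-0.5217) + (2)·(0.5652) + (2)·(0.1087) = 2.3913.

Step 4 — take square root: d = √(2.3913) ≈ 1.5464.

d(x, mu) = √(2.3913) ≈ 1.5464


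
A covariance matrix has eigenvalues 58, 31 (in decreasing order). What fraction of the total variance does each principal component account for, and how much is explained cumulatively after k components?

Step 1 — total variance = trace(Sigma) = Σ λ_i = 58 + 31 = 89.

Step 2 — fraction explained by component i = λ_i / Σ λ:
  PC1: 58/89 = 0.6517
  PC2: 31/89 = 0.3483

Step 3 — cumulative fraction after k components = (λ_1 + ... + λ_k) / Σ λ:
  k = 1: 58/89 = 0.6517
  k = 2: (58 + 31)/89 = 89/89 = 1

Summary (fraction, with percent):

explained: PC1 0.6517 (65.17%), PC2 0.3483 (34.83%);  cumulative: 0.6517, 1


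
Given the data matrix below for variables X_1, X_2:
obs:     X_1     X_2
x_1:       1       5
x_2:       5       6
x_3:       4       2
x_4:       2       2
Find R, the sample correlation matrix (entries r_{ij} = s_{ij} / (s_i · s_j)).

Step 1 — column means:
  mean(X_1) = (1 + 5 + 4 + 2) / 4 = 12/4 = 3
  mean(X_2) = (5 + 6 + 2 + 2) / 4 = 15/4 = 3.75

Step 2 — sample variances and covariances s[i,j] = (1/(n-1)) · Σ_k (x_{k,i} - mean_i) · (x_{k,j} - mean_j), with n-1 = 3:
  s[X_1,X_1] = ((-2)·(-2) + (2)·(2) + (1)·(1) + (-1)·(-1)) / 3 = 10/3 = 3.3333
  s[X_1,X_2] = ((-2)·(1.25) + (2)·(2.25) + (1)·(-1.75) + (-1)·(-1.75)) / 3 = 2/3 = 0.6667
  s[X_2,X_2] = ((1.25)·(1.25) + (2.25)·(2.25) + (-1.75)·(-1.75) + (-1.75)·(-1.75)) / 3 = 12.75/3 = 4.25
  Sample standard deviations s_i = √(s[i,i]):
  s(X_1) = √(3.3333) = 1.8257
  s(X_2) = √(4.25) = 2.0616

Step 3 — r_{ij} = s_{ij} / (s_i · s_j):
  r[X_1,X_1] = 1 (diagonal).
  r[X_1,X_2] = 0.6667 / (1.8257 · 2.0616) = 0.6667 / 3.7639 = 0.1771
  r[X_2,X_2] = 1 (diagonal).

R is symmetric with unit diagonal. Assembling:

R = [[1, 0.1771],
 [0.1771, 1]]


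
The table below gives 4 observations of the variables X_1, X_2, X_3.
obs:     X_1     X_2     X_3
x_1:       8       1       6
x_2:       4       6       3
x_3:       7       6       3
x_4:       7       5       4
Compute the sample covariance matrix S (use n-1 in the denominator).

Step 1 — column means:
  mean(X_1) = (8 + 4 + 7 + 7) / 4 = 26/4 = 6.5
  mean(X_2) = (1 + 6 + 6 + 5) / 4 = 18/4 = 4.5
  mean(X_3) = (6 + 3 + 3 + 4) / 4 = 16/4 = 4

Step 2 — sample covariance S[i,j] = (1/(n-1)) · Σ_k (x_{k,i} - mean_i) · (x_{k,j} - mean_j), with n-1 = 3.
  S[X_1,X_1] = ((1.5)·(1.5) + (-2.5)·(-2.5) + (0.5)·(0.5) + (0.5)·(0.5)) / 3 = 9/3 = 3
  S[X_1,X_2] = ((1.5)·(-3.5) + (-2.5)·(1.5) + (0.5)·(1.5) + (0.5)·(0.5)) / 3 = -8/3 = -2.6667
  S[X_1,X_3] = ((1.5)·(2) + (-2.5)·(-1) + (0.5)·(-1) + (0.5)·(0)) / 3 = 5/3 = 1.6667
  S[X_2,X_2] = ((-3.5)·(-3.5) + (1.5)·(1.5) + (1.5)·(1.5) + (0.5)·(0.5)) / 3 = 17/3 = 5.6667
  S[X_2,X_3] = ((-3.5)·(2) + (1.5)·(-1) + (1.5)·(-1) + (0.5)·(0)) / 3 = -10/3 = -3.3333
  S[X_3,X_3] = ((2)·(2) + (-1)·(-1) + (-1)·(-1) + (0)·(0)) / 3 = 6/3 = 2

S is symmetric (S[j,i] = S[i,j]). Assembling:

S = [[3, -2.6667, 1.6667],
 [-2.6667, 5.6667, -3.3333],
 [1.6667, -3.3333, 2]]


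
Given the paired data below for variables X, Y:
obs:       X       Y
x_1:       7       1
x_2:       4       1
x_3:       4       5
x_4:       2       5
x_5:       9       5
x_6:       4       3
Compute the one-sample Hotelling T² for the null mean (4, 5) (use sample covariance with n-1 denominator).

Step 1 — sample mean vector:
  mean(X) = (7 + 4 + 4 + 2 + 9 + 4) / 6 = 30/6 = 5
  mean(Y) = (1 + 1 + 5 + 5 + 5 + 3) / 6 = 20/6 = 3.3333
  x̄ = (5, 3.3333),  deviation x̄ - mu_0 = (5, 3.3333) - (4, 5) = (1, -1.6667).

Step 2 — sample covariance matrix, S[i,j] = (1/(n-1)) · Σ_k (x_{k,i} - mean_i) · (x_{k,j} - mean_j), divisor n-1 = 5:
  S[X,X] = ((2)·(2) + (-1)·(-1) + (-1)·(-1) + (-3)·(-3) + (4)·(4) + (-1)·(-1)) / 5 = 32/5 = 6.4
  S[X,Y] = ((2)·(-2.3333) + (-1)·(-2.3333) + (-1)·(1.6667) + (-3)·(1.6667) + (4)·(1.6667) + (-1)·(-0.3333)) / 5 = -2/5 = -0.4
  S[Y,Y] = ((-2.3333)·(-2.3333) + (-2.3333)·(-2.3333) + (1.6667)·(1.6667) + (1.6667)·(1.6667) + (1.6667)·(1.6667) + (-0.3333)·(-0.3333)) / 5 = 19.3333/5 = 3.8667
  S = [[6.4, -0.4],
 [-0.4, 3.8667]].

Step 3 — invert S. det(S) = 6.4·3.8667 - (-0.4)² = 24.5867.
  S^{-1} = (1/det) · [[d, -b], [-b, a]] = [[0.1573, 0.0163],
 [0.0163, 0.2603]].

Step 4 — quadratic form (x̄ - mu_0)^T · S^{-1} · (x̄ - mu_0):
  S^{-1} · (x̄ - mu_0) = (0.1302, -0.4176),
  (x̄ - mu_0)^T · [...] = (1)·(0.1302) + (-1.6667)·(-0.4176) = 0.8261.

Step 5 — scale by n: T² = 6 · 0.8261 = 4.9566.

T² ≈ 4.9566


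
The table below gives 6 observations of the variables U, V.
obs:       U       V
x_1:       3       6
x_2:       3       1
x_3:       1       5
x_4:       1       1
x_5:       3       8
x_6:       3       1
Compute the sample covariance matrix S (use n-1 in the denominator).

Step 1 — column means:
  mean(U) = (3 + 3 + 1 + 1 + 3 + 3) / 6 = 14/6 = 2.3333
  mean(V) = (6 + 1 + 5 + 1 + 8 + 1) / 6 = 22/6 = 3.6667

Step 2 — sample covariance S[i,j] = (1/(n-1)) · Σ_k (x_{k,i} - mean_i) · (x_{k,j} - mean_j), with n-1 = 5.
  S[U,U] = ((0.6667)·(0.6667) + (0.6667)·(0.6667) + (-1.3333)·(-1.3333) + (-1.3333)·(-1.3333) + (0.6667)·(0.6667) + (0.6667)·(0.6667)) / 5 = 5.3333/5 = 1.0667
  S[U,V] = ((0.6667)·(2.3333) + (0.6667)·(-2.6667) + (-1.3333)·(1.3333) + (-1.3333)·(-2.6667) + (0.6667)·(4.3333) + (0.6667)·(-2.6667)) / 5 = 2.6667/5 = 0.5333
  S[V,V] = ((2.3333)·(2.3333) + (-2.6667)·(-2.6667) + (1.3333)·(1.3333) + (-2.6667)·(-2.6667) + (4.3333)·(4.3333) + (-2.6667)·(-2.6667)) / 5 = 47.3333/5 = 9.4667

S is symmetric (S[j,i] = S[i,j]). Assembling:

S = [[1.0667, 0.5333],
 [0.5333, 9.4667]]


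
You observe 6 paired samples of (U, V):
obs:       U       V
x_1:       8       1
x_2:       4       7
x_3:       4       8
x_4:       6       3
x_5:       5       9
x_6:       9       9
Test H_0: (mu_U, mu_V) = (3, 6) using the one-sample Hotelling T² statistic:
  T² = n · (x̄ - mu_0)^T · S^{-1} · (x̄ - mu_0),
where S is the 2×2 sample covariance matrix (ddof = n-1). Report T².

Step 1 — sample mean vector:
  mean(U) = (8 + 4 + 4 + 6 + 5 + 9) / 6 = 36/6 = 6
  mean(V) = (1 + 7 + 8 + 3 + 9 + 9) / 6 = 37/6 = 6.1667
  x̄ = (6, 6.1667),  deviation x̄ - mu_0 = (6, 6.1667) - (3, 6) = (3, 0.1667).

Step 2 — sample covariance matrix, S[i,j] = (1/(n-1)) · Σ_k (x_{k,i} - mean_i) · (x_{k,j} - mean_j), divisor n-1 = 5:
  S[U,U] = ((2)·(2) + (-2)·(-2) + (-2)·(-2) + (0)·(0) + (-1)·(-1) + (3)·(3)) / 5 = 22/5 = 4.4
  S[U,V] = ((2)·(-5.1667) + (-2)·(0.8333) + (-2)·(1.8333) + (0)·(-3.1667) + (-1)·(2.8333) + (3)·(2.8333)) / 5 = -10/5 = -2
  S[V,V] = ((-5.1667)·(-5.1667) + (0.8333)·(0.8333) + (1.8333)·(1.8333) + (-3.1667)·(-3.1667) + (2.8333)·(2.8333) + (2.8333)·(2.8333)) / 5 = 56.8333/5 = 11.3667
  S = [[4.4, -2],
 [-2, 11.3667]].

Step 3 — invert S. det(S) = 4.4·11.3667 - (-2)² = 46.0133.
  S^{-1} = (1/det) · [[d, -b], [-b, a]] = [[0.247, 0.0435],
 [0.0435, 0.0956]].

Step 4 — quadratic form (x̄ - mu_0)^T · S^{-1} · (x̄ - mu_0):
  S^{-1} · (x̄ - mu_0) = (0.7483, 0.1463),
  (x̄ - mu_0)^T · [...] = (3)·(0.7483) + (0.1667)·(0.1463) = 2.2694.

Step 5 — scale by n: T² = 6 · 2.2694 = 13.6163.

T² ≈ 13.6163


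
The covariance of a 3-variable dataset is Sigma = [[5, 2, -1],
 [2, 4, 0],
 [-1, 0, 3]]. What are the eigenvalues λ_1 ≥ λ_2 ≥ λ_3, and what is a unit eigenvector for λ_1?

Step 1 — characteristic polynomial p(λ) = det(λI - Sigma) = λ³ - tr·λ² + c_1·λ - det, where tr = trace, c_1 = sum of the principal 2×2 minors, det = det(Sigma):
  tr = 5 + 4 + 3 = 12,
  c_1 = (5·4 - (2)²) + (5·3 - (-1)²) + (4·3 - (0)²) = 16 + 14 + 12 = 42,
  det = 5·(4·3 - (0)²) - (2)·((2)·3 - (0)·(-1)) + (-1)·((2)·(0) - 4·(-1)) = 5·(12) - (2)·(6) + (-1)·(4) = 44.
  So p(λ) = λ³ - 12λ² + 42λ - 44.
Step 2 — look for an integer root (rational root theorem: any rational root is an integer divisor of 44). Testing λ = 2:
  p(2) = 8 - 48 + 84 - 44 = 0  ✓
  Dividing out (λ - 2): p(λ) = (λ - 2)(λ² - 10λ + 22).
Step 3 — remaining eigenvalues from the quadratic λ² - 10λ + 22 = 0:
  Δ = 10² - 4·22 = 100 - 88 = 12,  λ = (10 ± √12)/2 = (10 ± 3.4641)/2 ≈ 6.7321 or 3.2679.
  Sorted: λ_1 = 6.7321,  λ_2 = 3.2679,  λ_3 = 2  (check: sum = 12 = tr ✓).

Step 4 — unit eigenvector for λ_1 ≈ 6.7321: v spans the null space of (Sigma - λ_1 I), whose rows are
  r_1 = (-1.7321, 2, -1),  r_2 = (2, -2.7321, 0),  r_3 = (-1, 0, -3.7321).
  v is orthogonal to every row, so take v ∝ r_1 × r_2 = ((2)·(0) - (-1)·(-2.7321), (-1)·(2) - (-1.7321)·(0), (-1.7321)·(-2.7321) - (2)·(2)) ≈ (-2.7321, -2, 0.7321).
  Rescale (multiply by -1 so the first nonzero entry is positive): u = (2.7321, 2, -0.7321).
  ||u|| = √((2.7321)² + (2)² + (-0.7321)²) = √(12) ≈ 3.4641,  v_1 = u/||u|| ≈ (0.7887, 0.5774, -0.2113) (||v_1|| = 1).

λ_1 = 6.7321,  λ_2 = 3.2679,  λ_3 = 2;  v_1 ≈ (0.7887, 0.5774, -0.2113)


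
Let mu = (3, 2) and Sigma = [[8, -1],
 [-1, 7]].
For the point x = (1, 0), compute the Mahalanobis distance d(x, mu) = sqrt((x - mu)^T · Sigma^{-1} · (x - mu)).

Step 1 — centre the observation: (x - mu) = (-2, -2).

Step 2 — invert Sigma. det(Sigma) = 8·7 - (-1)² = 55.
  Sigma^{-1} = (1/det) · [[d, -b], [-b, a]] = [[0.1273, 0.0182],
 [0.0182, 0.1455]].

Step 3 — form the quadratic (x - mu)^T · Sigma^{-1} · (x - mu):
  Sigma^{-1} · (x - mu) = (-0.2909, -0.3273).
  (x - mu)^T · [Sigma^{-1} · (x - mu)] = (-2)·(-0.2909) + (-2)·(-0.3273) = 1.2364.

Step 4 — take square root: d = √(1.2364) ≈ 1.1119.

d(x, mu) = √(1.2364) ≈ 1.1119


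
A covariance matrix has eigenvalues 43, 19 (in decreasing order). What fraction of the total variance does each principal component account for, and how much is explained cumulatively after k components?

Step 1 — total variance = trace(Sigma) = Σ λ_i = 43 + 19 = 62.

Step 2 — fraction explained by component i = λ_i / Σ λ:
  PC1: 43/62 = 0.6935
  PC2: 19/62 = 0.3065

Step 3 — cumulative fraction after k components = (λ_1 + ... + λ_k) / Σ λ:
  k = 1: 43/62 = 0.6935
  k = 2: (43 + 19)/62 = 62/62 = 1

Summary (fraction, with percent):

explained: PC1 0.6935 (69.35%), PC2 0.3065 (30.65%);  cumulative: 0.6935, 1


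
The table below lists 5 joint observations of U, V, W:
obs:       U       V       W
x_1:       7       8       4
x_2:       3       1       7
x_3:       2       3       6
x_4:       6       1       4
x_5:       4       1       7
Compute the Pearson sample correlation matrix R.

Step 1 — column means:
  mean(U) = (7 + 3 + 2 + 6 + 4) / 5 = 22/5 = 4.4
  mean(V) = (8 + 1 + 3 + 1 + 1) / 5 = 14/5 = 2.8
  mean(W) = (4 + 7 + 6 + 4 + 7) / 5 = 28/5 = 5.6

Step 2 — sample variances and covariances s[i,j] = (1/(n-1)) · Σ_k (x_{k,i} - mean_i) · (x_{k,j} - mean_j), with n-1 = 4:
  s[U,U] = ((2.6)·(2.6) + (-1.4)·(-1.4) + (-2.4)·(-2.4) + (1.6)·(1.6) + (-0.4)·(-0.4)) / 4 = 17.2/4 = 4.3
  s[U,V] = ((2.6)·(5.2) + (-1.4)·(-1.8) + (-2.4)·(0.2) + (1.6)·(-1.8) + (-0.4)·(-1.8)) / 4 = 13.4/4 = 3.35
  s[U,W] = ((2.6)·(-1.6) + (-1.4)·(1.4) + (-2.4)·(0.4) + (1.6)·(-1.6) + (-0.4)·(1.4)) / 4 = -10.2/4 = -2.55
  s[V,V] = ((5.2)·(5.2) + (-1.8)·(-1.8) + (0.2)·(0.2) + (-1.8)·(-1.8) + (-1.8)·(-1.8)) / 4 = 36.8/4 = 9.2
  s[V,W] = ((5.2)·(-1.6) + (-1.8)·(1.4) + (0.2)·(0.4) + (-1.8)·(-1.6) + (-1.8)·(1.4)) / 4 = -10.4/4 = -2.6
  s[W,W] = ((-1.6)·(-1.6) + (1.4)·(1.4) + (0.4)·(0.4) + (-1.6)·(-1.6) + (1.4)·(1.4)) / 4 = 9.2/4 = 2.3
  Sample standard deviations s_i = √(s[i,i]):
  s(U) = √(4.3) = 2.0736
  s(V) = √(9.2) = 3.0332
  s(W) = √(2.3) = 1.5166

Step 3 — r_{ij} = s_{ij} / (s_i · s_j):
  r[U,U] = 1 (diagonal).
  r[U,V] = 3.35 / (2.0736 · 3.0332) = 3.35 / 6.2897 = 0.5326
  r[U,W] = -2.55 / (2.0736 · 1.5166) = -2.55 / 3.1448 = -0.8109
  r[V,V] = 1 (diagonal).
  r[V,W] = -2.6 / (3.0332 · 1.5166) = -2.6 / 4.6 = -0.5652
  r[W,W] = 1 (diagonal).

R is symmetric with unit diagonal. Assembling:

R = [[1, 0.5326, -0.8109],
 [0.5326, 1, -0.5652],
 [-0.8109, -0.5652, 1]]


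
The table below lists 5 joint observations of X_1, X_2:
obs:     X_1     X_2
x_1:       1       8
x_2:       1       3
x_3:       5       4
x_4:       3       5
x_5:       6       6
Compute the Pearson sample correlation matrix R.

Step 1 — column means:
  mean(X_1) = (1 + 1 + 5 + 3 + 6) / 5 = 16/5 = 3.2
  mean(X_2) = (8 + 3 + 4 + 5 + 6) / 5 = 26/5 = 5.2

Step 2 — sample variances and covariances s[i,j] = (1/(n-1)) · Σ_k (x_{k,i} - mean_i) · (x_{k,j} - mean_j), with n-1 = 4:
  s[X_1,X_1] = ((-2.2)·(-2.2) + (-2.2)·(-2.2) + (1.8)·(1.8) + (-0.2)·(-0.2) + (2.8)·(2.8)) / 4 = 20.8/4 = 5.2
  s[X_1,X_2] = ((-2.2)·(2.8) + (-2.2)·(-2.2) + (1.8)·(-1.2) + (-0.2)·(-0.2) + (2.8)·(0.8)) / 4 = -1.2/4 = -0.3
  s[X_2,X_2] = ((2.8)·(2.8) + (-2.2)·(-2.2) + (-1.2)·(-1.2) + (-0.2)·(-0.2) + (0.8)·(0.8)) / 4 = 14.8/4 = 3.7
  Sample standard deviations s_i = √(s[i,i]):
  s(X_1) = √(5.2) = 2.2804
  s(X_2) = √(3.7) = 1.9235

Step 3 — r_{ij} = s_{ij} / (s_i · s_j):
  r[X_1,X_1] = 1 (diagonal).
  r[X_1,X_2] = -0.3 / (2.2804 · 1.9235) = -0.3 / 4.3863 = -0.0684
  r[X_2,X_2] = 1 (diagonal).

R is symmetric with unit diagonal. Assembling:

R = [[1, -0.0684],
 [-0.0684, 1]]


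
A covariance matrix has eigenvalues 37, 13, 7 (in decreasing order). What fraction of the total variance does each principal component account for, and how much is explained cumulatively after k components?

Step 1 — total variance = trace(Sigma) = Σ λ_i = 37 + 13 + 7 = 57.

Step 2 — fraction explained by component i = λ_i / Σ λ:
  PC1: 37/57 = 0.6491
  PC2: 13/57 = 0.2281
  PC3: 7/57 = 0.1228

Step 3 — cumulative fraction after k components = (λ_1 + ... + λ_k) / Σ λ:
  k = 1: 37/57 = 0.6491
  k = 2: (37 + 13)/57 = 50/57 = 0.8772
  k = 3: (37 + 13 + 7)/57 = 57/57 = 1

Summary (fraction, with percent):

explained: PC1 0.6491 (64.91%), PC2 0.2281 (22.81%), PC3 0.1228 (12.28%);  cumulative: 0.6491, 0.8772, 1


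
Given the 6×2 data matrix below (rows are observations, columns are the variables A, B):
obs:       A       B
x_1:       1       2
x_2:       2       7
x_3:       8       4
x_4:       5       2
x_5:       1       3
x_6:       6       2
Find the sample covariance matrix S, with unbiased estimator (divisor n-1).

Step 1 — column means:
  mean(A) = (1 + 2 + 8 + 5 + 1 + 6) / 6 = 23/6 = 3.8333
  mean(B) = (2 + 7 + 4 + 2 + 3 + 2) / 6 = 20/6 = 3.3333

Step 2 — sample covariance S[i,j] = (1/(n-1)) · Σ_k (x_{k,i} - mean_i) · (x_{k,j} - mean_j), with n-1 = 5.
  S[A,A] = ((-2.8333)·(-2.8333) + (-1.8333)·(-1.8333) + (4.1667)·(4.1667) + (1.1667)·(1.1667) + (-2.8333)·(-2.8333) + (2.1667)·(2.1667)) / 5 = 42.8333/5 = 8.5667
  S[A,B] = ((-2.8333)·(-1.3333) + (-1.8333)·(3.6667) + (4.1667)·(0.6667) + (1.1667)·(-1.3333) + (-2.8333)·(-0.3333) + (2.1667)·(-1.3333)) / 5 = -3.6667/5 = -0.7333
  S[B,B] = ((-1.3333)·(-1.3333) + (3.6667)·(3.6667) + (0.6667)·(0.6667) + (-1.3333)·(-1.3333) + (-0.3333)·(-0.3333) + (-1.3333)·(-1.3333)) / 5 = 19.3333/5 = 3.8667

S is symmetric (S[j,i] = S[i,j]). Assembling:

S = [[8.5667, -0.7333],
 [-0.7333, 3.8667]]


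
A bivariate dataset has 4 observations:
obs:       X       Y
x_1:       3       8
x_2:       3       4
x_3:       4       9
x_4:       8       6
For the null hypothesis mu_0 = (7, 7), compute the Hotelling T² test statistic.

Step 1 — sample mean vector:
  mean(X) = (3 + 3 + 4 + 8) / 4 = 18/4 = 4.5
  mean(Y) = (8 + 4 + 9 + 6) / 4 = 27/4 = 6.75
  x̄ = (4.5, 6.75),  deviation x̄ - mu_0 = (4.5, 6.75) - (7, 7) = (-2.5, -0.25).

Step 2 — sample covariance matrix, S[i,j] = (1/(n-1)) · Σ_k (x_{k,i} - mean_i) · (x_{k,j} - mean_j), divisor n-1 = 3:
  S[X,X] = ((-1.5)·(-1.5) + (-1.5)·(-1.5) + (-0.5)·(-0.5) + (3.5)·(3.5)) / 3 = 17/3 = 5.6667
  S[X,Y] = ((-1.5)·(1.25) + (-1.5)·(-2.75) + (-0.5)·(2.25) + (3.5)·(-0.75)) / 3 = -1.5/3 = -0.5
  S[Y,Y] = ((1.25)·(1.25) + (-2.75)·(-2.75) + (2.25)·(2.25) + (-0.75)·(-0.75)) / 3 = 14.75/3 = 4.9167
  S = [[5.6667, -0.5],
 [-0.5, 4.9167]].

Step 3 — invert S. det(S) = 5.6667·4.9167 - (-0.5)² = 27.6111.
  S^{-1} = (1/det) · [[d, -b], [-b, a]] = [[0.1781, 0.0181],
 [0.0181, 0.2052]].

Step 4 — quadratic form (x̄ - mu_0)^T · S^{-1} · (x̄ - mu_0):
  S^{-1} · (x̄ - mu_0) = (-0.4497, -0.0966),
  (x̄ - mu_0)^T · [...] = (-2.5)·(-0.4497) + (-0.25)·(-0.0966) = 1.1484.

Step 5 — scale by n: T² = 4 · 1.1484 = 4.5936.

T² ≈ 4.5936


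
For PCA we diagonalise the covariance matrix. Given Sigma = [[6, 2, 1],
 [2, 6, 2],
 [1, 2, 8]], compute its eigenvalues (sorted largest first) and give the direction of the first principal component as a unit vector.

Step 1 — characteristic polynomial p(λ) = det(λI - Sigma) = λ³ - tr·λ² + c_1·λ - det, where tr = trace, c_1 = sum of the principal 2×2 minors, det = det(Sigma):
  tr = 6 + 6 + 8 = 20,
  c_1 = (6·6 - (2)²) + (6·8 - (1)²) + (6·8 - (2)²) = 32 + 47 + 44 = 123,
  det = 6·(6·8 - (2)²) - (2)·((2)·8 - (2)·(1)) + (1)·((2)·(2) - 6·(1)) = 6·(44) - (2)·(14) + (1)·(-2) = 234.
  So p(λ) = λ³ - 20λ² + 123λ - 234.
Step 2 — look for an integer root (rational root theorem: any rational root is an integer divisor of 234). Testing λ = 6:
  p(6) = 216 - 720 + 738 - 234 = 0  ✓
  Dividing out (λ - 6): p(λ) = (λ - 6)(λ² - 14λ + 39).
Step 3 — remaining eigenvalues from the quadratic λ² - 14λ + 39 = 0:
  Δ = 14² - 4·39 = 196 - 156 = 40,  λ = (14 ± √40)/2 = (14 ± 6.3246)/2 ≈ 10.1623 or 3.8377.
  Sorted: λ_1 = 10.1623,  λ_2 = 6,  λ_3 = 3.8377  (check: sum = 20 = tr ✓).

Step 4 — unit eigenvector for λ_1 ≈ 10.1623: v spans the null space of (Sigma - λ_1 I), whose rows are
  r_1 = (-4.1623, 2, 1),  r_2 = (2, -4.1623, 2),  r_3 = (1, 2, -2.1623).
  v is orthogonal to every row, so take v ∝ r_1 × r_2 = ((2)·(2) - (1)·(-4.1623), (1)·(2) - (-4.1623)·(2), (-4.1623)·(-4.1623) - (2)·(2)) ≈ (8.1623, 10.3246, 13.3246).
  Let u = (8.1623, 10.3246, 13.3246).
  ||u|| = √((8.1623)² + (10.3246)² + (13.3246)²) = √(350.763) ≈ 18.7287,  v_1 = u/||u|| ≈ (0.4358, 0.5513, 0.7115) (||v_1|| = 1).

λ_1 = 10.1623,  λ_2 = 6,  λ_3 = 3.8377;  v_1 ≈ (0.4358, 0.5513, 0.7115)


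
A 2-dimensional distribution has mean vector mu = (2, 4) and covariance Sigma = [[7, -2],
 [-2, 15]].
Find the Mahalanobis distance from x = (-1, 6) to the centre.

Step 1 — centre the observation: (x - mu) = (-3, 2).

Step 2 — invert Sigma. det(Sigma) = 7·15 - (-2)² = 101.
  Sigma^{-1} = (1/det) · [[d, -b], [-b, a]] = [[0.1485, 0.0198],
 [0.0198, 0.0693]].

Step 3 — form the quadratic (x - mu)^T · Sigma^{-1} · (x - mu):
  Sigma^{-1} · (x - mu) = (-0.4059, 0.0792).
  (x - mu)^T · [Sigma^{-1} · (x - mu)] = (-3)·(-0.4059) + (2)·(0.0792) = 1.3762.

Step 4 — take square root: d = √(1.3762) ≈ 1.1731.

d(x, mu) = √(1.3762) ≈ 1.1731


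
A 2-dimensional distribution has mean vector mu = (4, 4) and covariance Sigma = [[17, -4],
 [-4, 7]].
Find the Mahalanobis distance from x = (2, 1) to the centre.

Step 1 — centre the observation: (x - mu) = (-2, -3).

Step 2 — invert Sigma. det(Sigma) = 17·7 - (-4)² = 103.
  Sigma^{-1} = (1/det) · [[d, -b], [-b, a]] = [[0.068, 0.0388],
 [0.0388, 0.165]].

Step 3 — form the quadratic (x - mu)^T · Sigma^{-1} · (x - mu):
  Sigma^{-1} · (x - mu) = (-0.2524, -0.5728).
  (x - mu)^T · [Sigma^{-1} · (x - mu)] = (-2)·(-0.2524) + (-3)·(-0.5728) = 2.2233.

Step 4 — take square root: d = √(2.2233) ≈ 1.4911.

d(x, mu) = √(2.2233) ≈ 1.4911


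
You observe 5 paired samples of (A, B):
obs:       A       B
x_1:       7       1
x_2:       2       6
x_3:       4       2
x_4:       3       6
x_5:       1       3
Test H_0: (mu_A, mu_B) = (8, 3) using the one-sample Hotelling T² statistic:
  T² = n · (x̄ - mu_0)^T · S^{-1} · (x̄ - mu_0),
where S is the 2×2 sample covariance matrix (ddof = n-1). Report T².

Step 1 — sample mean vector:
  mean(A) = (7 + 2 + 4 + 3 + 1) / 5 = 17/5 = 3.4
  mean(B) = (1 + 6 + 2 + 6 + 3) / 5 = 18/5 = 3.6
  x̄ = (3.4, 3.6),  deviation x̄ - mu_0 = (3.4, 3.6) - (8, 3) = (-4.6, 0.6).

Step 2 — sample covariance matrix, S[i,j] = (1/(n-1)) · Σ_k (x_{k,i} - mean_i) · (x_{k,j} - mean_j), divisor n-1 = 4:
  S[A,A] = ((3.6)·(3.6) + (-1.4)·(-1.4) + (0.6)·(0.6) + (-0.4)·(-0.4) + (-2.4)·(-2.4)) / 4 = 21.2/4 = 5.3
  S[A,B] = ((3.6)·(-2.6) + (-1.4)·(2.4) + (0.6)·(-1.6) + (-0.4)·(2.4) + (-2.4)·(-0.6)) / 4 = -13.2/4 = -3.3
  S[B,B] = ((-2.6)·(-2.6) + (2.4)·(2.4) + (-1.6)·(-1.6) + (2.4)·(2.4) + (-0.6)·(-0.6)) / 4 = 21.2/4 = 5.3
  S = [[5.3, -3.3],
 [-3.3, 5.3]].

Step 3 — invert S. det(S) = 5.3·5.3 - (-3.3)² = 17.2.
  S^{-1} = (1/det) · [[d, -b], [-b, a]] = [[0.3081, 0.1919],
 [0.1919, 0.3081]].

Step 4 — quadratic form (x̄ - mu_0)^T · S^{-1} · (x̄ - mu_0):
  S^{-1} · (x̄ - mu_0) = (-1.3023, -0.6977),
  (x̄ - mu_0)^T · [...] = (-4.6)·(-1.3023) + (0.6)·(-0.6977) = 5.5721.

Step 5 — scale by n: T² = 5 · 5.5721 = 27.8605.

T² ≈ 27.8605


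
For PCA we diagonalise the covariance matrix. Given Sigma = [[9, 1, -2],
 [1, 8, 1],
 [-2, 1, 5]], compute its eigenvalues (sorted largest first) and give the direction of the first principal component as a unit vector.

Step 1 — characteristic polynomial p(λ) = det(λI - Sigma) = λ³ - tr·λ² + c_1·λ - det, where tr = trace, c_1 = sum of the principal 2×2 minors, det = det(Sigma):
  tr = 9 + 8 + 5 = 22,
  c_1 = (9·8 - (1)²) + (9·5 - (-2)²) + (8·5 - (1)²) = 71 + 41 + 39 = 151,
  det = 9·(8·5 - (1)²) - (1)·((1)·5 - (1)·(-2)) + (-2)·((1)·(1) - 8·(-2)) = 9·(39) - (1)·(7) + (-2)·(17) = 310.
  So p(λ) = λ³ - 22λ² + 151λ - 310.
Step 2 — look for an integer root (rational root theorem: any rational root is an integer divisor of 310). Testing λ = 10:
  p(10) = 1000 - 2200 + 1510 - 310 = 0  ✓
  Dividing out (λ - 10): p(λ) = (λ - 10)(λ² - 12λ + 31).
Step 3 — remaining eigenvalues from the quadratic λ² - 12λ + 31 = 0:
  Δ = 12² - 4·31 = 144 - 124 = 20,  λ = (12 ± √20)/2 = (12 ± 4.4721)/2 ≈ 8.2361 or 3.7639.
  Sorted: λ_1 = 10,  λ_2 = 8.2361,  λ_3 = 3.7639  (check: sum = 22 = tr ✓).

Step 4 — unit eigenvector for λ_1 = 10: v spans the null space of (Sigma - λ_1 I), whose rows are
  r_1 = (-1, 1, -2),  r_2 = (1, -2, 1),  r_3 = (-2, 1, -5).
  v is orthogonal to every row, so take v ∝ r_1 × r_2 = ((1)·(1) - (-2)·(-2), (-2)·(1) - (-1)·(1), (-1)·(-2) - (1)·(1)) = (-3, -1, 1).
  Rescale (multiply by -1 so the first nonzero entry is positive): u = (3, 1, -1).
  ||u|| = √((3)² + (1)² + (-1)²) = √(11) ≈ 3.3166,  v_1 = u/||u|| ≈ (0.9045, 0.3015, -0.3015) (||v_1|| = 1).

λ_1 = 10,  λ_2 = 8.2361,  λ_3 = 3.7639;  v_1 ≈ (0.9045, 0.3015, -0.3015)


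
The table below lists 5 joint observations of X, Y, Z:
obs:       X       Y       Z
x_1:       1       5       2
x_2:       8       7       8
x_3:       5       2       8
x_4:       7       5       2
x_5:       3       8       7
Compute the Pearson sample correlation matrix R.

Step 1 — column means:
  mean(X) = (1 + 8 + 5 + 7 + 3) / 5 = 24/5 = 4.8
  mean(Y) = (5 + 7 + 2 + 5 + 8) / 5 = 27/5 = 5.4
  mean(Z) = (2 + 8 + 8 + 2 + 7) / 5 = 27/5 = 5.4

Step 2 — sample variances and covariances s[i,j] = (1/(n-1)) · Σ_k (x_{k,i} - mean_i) · (x_{k,j} - mean_j), with n-1 = 4:
  s[X,X] = ((-3.8)·(-3.8) + (3.2)·(3.2) + (0.2)·(0.2) + (2.2)·(2.2) + (-1.8)·(-1.8)) / 4 = 32.8/4 = 8.2
  s[X,Y] = ((-3.8)·(-0.4) + (3.2)·(1.6) + (0.2)·(-3.4) + (2.2)·(-0.4) + (-1.8)·(2.6)) / 4 = 0.4/4 = 0.1
  s[X,Z] = ((-3.8)·(-3.4) + (3.2)·(2.6) + (0.2)·(2.6) + (2.2)·(-3.4) + (-1.8)·(1.6)) / 4 = 11.4/4 = 2.85
  s[Y,Y] = ((-0.4)·(-0.4) + (1.6)·(1.6) + (-3.4)·(-3.4) + (-0.4)·(-0.4) + (2.6)·(2.6)) / 4 = 21.2/4 = 5.3
  s[Y,Z] = ((-0.4)·(-3.4) + (1.6)·(2.6) + (-3.4)·(2.6) + (-0.4)·(-3.4) + (2.6)·(1.6)) / 4 = 2.2/4 = 0.55
  s[Z,Z] = ((-3.4)·(-3.4) + (2.6)·(2.6) + (2.6)·(2.6) + (-3.4)·(-3.4) + (1.6)·(1.6)) / 4 = 39.2/4 = 9.8
  Sample standard deviations s_i = √(s[i,i]):
  s(X) = √(8.2) = 2.8636
  s(Y) = √(5.3) = 2.3022
  s(Z) = √(9.8) = 3.1305

Step 3 — r_{ij} = s_{ij} / (s_i · s_j):
  r[X,X] = 1 (diagonal).
  r[X,Y] = 0.1 / (2.8636 · 2.3022) = 0.1 / 6.5924 = 0.0152
  r[X,Z] = 2.85 / (2.8636 · 3.1305) = 2.85 / 8.9644 = 0.3179
  r[Y,Y] = 1 (diagonal).
  r[Y,Z] = 0.55 / (2.3022 · 3.1305) = 0.55 / 7.2069 = 0.0763
  r[Z,Z] = 1 (diagonal).

R is symmetric with unit diagonal. Assembling:

R = [[1, 0.0152, 0.3179],
 [0.0152, 1, 0.0763],
 [0.3179, 0.0763, 1]]


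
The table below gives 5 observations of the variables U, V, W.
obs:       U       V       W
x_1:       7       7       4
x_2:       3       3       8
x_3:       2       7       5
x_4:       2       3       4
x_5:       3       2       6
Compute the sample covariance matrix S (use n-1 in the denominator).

Step 1 — column means:
  mean(U) = (7 + 3 + 2 + 2 + 3) / 5 = 17/5 = 3.4
  mean(V) = (7 + 3 + 7 + 3 + 2) / 5 = 22/5 = 4.4
  mean(W) = (4 + 8 + 5 + 4 + 6) / 5 = 27/5 = 5.4

Step 2 — sample covariance S[i,j] = (1/(n-1)) · Σ_k (x_{k,i} - mean_i) · (x_{k,j} - mean_j), with n-1 = 4.
  S[U,U] = ((3.6)·(3.6) + (-0.4)·(-0.4) + (-1.4)·(-1.4) + (-1.4)·(-1.4) + (-0.4)·(-0.4)) / 4 = 17.2/4 = 4.3
  S[U,V] = ((3.6)·(2.6) + (-0.4)·(-1.4) + (-1.4)·(2.6) + (-1.4)·(-1.4) + (-0.4)·(-2.4)) / 4 = 9.2/4 = 2.3
  S[U,W] = ((3.6)·(-1.4) + (-0.4)·(2.6) + (-1.4)·(-0.4) + (-1.4)·(-1.4) + (-0.4)·(0.6)) / 4 = -3.8/4 = -0.95
  S[V,V] = ((2.6)·(2.6) + (-1.4)·(-1.4) + (2.6)·(2.6) + (-1.4)·(-1.4) + (-2.4)·(-2.4)) / 4 = 23.2/4 = 5.8
  S[V,W] = ((2.6)·(-1.4) + (-1.4)·(2.6) + (2.6)·(-0.4) + (-1.4)·(-1.4) + (-2.4)·(0.6)) / 4 = -7.8/4 = -1.95
  S[W,W] = ((-1.4)·(-1.4) + (2.6)·(2.6) + (-0.4)·(-0.4) + (-1.4)·(-1.4) + (0.6)·(0.6)) / 4 = 11.2/4 = 2.8

S is symmetric (S[j,i] = S[i,j]). Assembling:

S = [[4.3, 2.3, -0.95],
 [2.3, 5.8, -1.95],
 [-0.95, -1.95, 2.8]]


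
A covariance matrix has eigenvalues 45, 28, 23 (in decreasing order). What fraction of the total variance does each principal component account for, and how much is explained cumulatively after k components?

Step 1 — total variance = trace(Sigma) = Σ λ_i = 45 + 28 + 23 = 96.

Step 2 — fraction explained by component i = λ_i / Σ λ:
  PC1: 45/96 = 0.4688
  PC2: 28/96 = 0.2917
  PC3: 23/96 = 0.2396

Step 3 — cumulative fraction after k components = (λ_1 + ... + λ_k) / Σ λ:
  k = 1: 45/96 = 0.4688
  k = 2: (45 + 28)/96 = 73/96 = 0.7604
  k = 3: (45 + 28 + 23)/96 = 96/96 = 1

Summary (fraction, with percent):

explained: PC1 0.4688 (46.88%), PC2 0.2917 (29.17%), PC3 0.2396 (23.96%);  cumulative: 0.4688, 0.7604, 1


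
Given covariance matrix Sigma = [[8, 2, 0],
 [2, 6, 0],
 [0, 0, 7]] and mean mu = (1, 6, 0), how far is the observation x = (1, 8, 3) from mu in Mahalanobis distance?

Step 1 — centre the observation: (x - mu) = (0, 2, 3).

Step 2 — invert Sigma (cofactor / det for 3×3, or solve directly):
  Sigma^{-1} = [[0.1364, -0.0455, 0],
 [-0.0455, 0.1818, 0],
 [0, 0, 0.1429]].

Step 3 — form the quadratic (x - mu)^T · Sigma^{-1} · (x - mu):
  Sigma^{-1} · (x - mu) = (-0.0909, 0.3636, 0.4286).
  (x - mu)^T · [Sigma^{-1} · (x - mu)] = (0)·(-0.0909) + (2)·(0.3636) + (3)·(0.4286) = 2.013.

Step 4 — take square root: d = √(2.013) ≈ 1.4188.

d(x, mu) = √(2.013) ≈ 1.4188


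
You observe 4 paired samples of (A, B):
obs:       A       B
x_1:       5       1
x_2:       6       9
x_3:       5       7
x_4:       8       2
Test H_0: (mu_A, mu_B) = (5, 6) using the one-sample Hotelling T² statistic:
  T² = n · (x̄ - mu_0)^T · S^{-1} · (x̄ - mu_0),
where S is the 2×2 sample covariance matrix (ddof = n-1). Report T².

Step 1 — sample mean vector:
  mean(A) = (5 + 6 + 5 + 8) / 4 = 24/4 = 6
  mean(B) = (1 + 9 + 7 + 2) / 4 = 19/4 = 4.75
  x̄ = (6, 4.75),  deviation x̄ - mu_0 = (6, 4.75) - (5, 6) = (1, -1.25).

Step 2 — sample covariance matrix, S[i,j] = (1/(n-1)) · Σ_k (x_{k,i} - mean_i) · (x_{k,j} - mean_j), divisor n-1 = 3:
  S[A,A] = ((-1)·(-1) + (0)·(0) + (-1)·(-1) + (2)·(2)) / 3 = 6/3 = 2
  S[A,B] = ((-1)·(-3.75) + (0)·(4.25) + (-1)·(2.25) + (2)·(-2.75)) / 3 = -4/3 = -1.3333
  S[B,B] = ((-3.75)·(-3.75) + (4.25)·(4.25) + (2.25)·(2.25) + (-2.75)·(-2.75)) / 3 = 44.75/3 = 14.9167
  S = [[2, -1.3333],
 [-1.3333, 14.9167]].

Step 3 — invert S. det(S) = 2·14.9167 - (-1.3333)² = 28.0556.
  S^{-1} = (1/det) · [[d, -b], [-b, a]] = [[0.5317, 0.0475],
 [0.0475, 0.0713]].

Step 4 — quadratic form (x̄ - mu_0)^T · S^{-1} · (x̄ - mu_0):
  S^{-1} · (x̄ - mu_0) = (0.4723, -0.0416),
  (x̄ - mu_0)^T · [...] = (1)·(0.4723) + (-1.25)·(-0.0416) = 0.5243.

Step 5 — scale by n: T² = 4 · 0.5243 = 2.097.

T² ≈ 2.097


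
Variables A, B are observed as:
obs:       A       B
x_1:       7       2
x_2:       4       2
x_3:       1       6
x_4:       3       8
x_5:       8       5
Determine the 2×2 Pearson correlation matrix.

Step 1 — column means:
  mean(A) = (7 + 4 + 1 + 3 + 8) / 5 = 23/5 = 4.6
  mean(B) = (2 + 2 + 6 + 8 + 5) / 5 = 23/5 = 4.6

Step 2 — sample variances and covariances s[i,j] = (1/(n-1)) · Σ_k (x_{k,i} - mean_i) · (x_{k,j} - mean_j), with n-1 = 4:
  s[A,A] = ((2.4)·(2.4) + (-0.6)·(-0.6) + (-3.6)·(-3.6) + (-1.6)·(-1.6) + (3.4)·(3.4)) / 4 = 33.2/4 = 8.3
  s[A,B] = ((2.4)·(-2.6) + (-0.6)·(-2.6) + (-3.6)·(1.4) + (-1.6)·(3.4) + (3.4)·(0.4)) / 4 = -13.8/4 = -3.45
  s[B,B] = ((-2.6)·(-2.6) + (-2.6)·(-2.6) + (1.4)·(1.4) + (3.4)·(3.4) + (0.4)·(0.4)) / 4 = 27.2/4 = 6.8
  Sample standard deviations s_i = √(s[i,i]):
  s(A) = √(8.3) = 2.881
  s(B) = √(6.8) = 2.6077

Step 3 — r_{ij} = s_{ij} / (s_i · s_j):
  r[A,A] = 1 (diagonal).
  r[A,B] = -3.45 / (2.881 · 2.6077) = -3.45 / 7.5127 = -0.4592
  r[B,B] = 1 (diagonal).

R is symmetric with unit diagonal. Assembling:

R = [[1, -0.4592],
 [-0.4592, 1]]


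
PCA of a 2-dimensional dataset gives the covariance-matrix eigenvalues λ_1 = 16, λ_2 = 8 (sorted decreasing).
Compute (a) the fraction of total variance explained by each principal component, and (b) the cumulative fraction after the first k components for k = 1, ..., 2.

Step 1 — total variance = trace(Sigma) = Σ λ_i = 16 + 8 = 24.

Step 2 — fraction explained by component i = λ_i / Σ λ:
  PC1: 16/24 = 0.6667
  PC2: 8/24 = 0.3333

Step 3 — cumulative fraction after k components = (λ_1 + ... + λ_k) / Σ λ:
  k = 1: 16/24 = 0.6667
  k = 2: (16 + 8)/24 = 24/24 = 1

Summary (fraction, with percent):

explained: PC1 0.6667 (66.67%), PC2 0.3333 (33.33%);  cumulative: 0.6667, 1


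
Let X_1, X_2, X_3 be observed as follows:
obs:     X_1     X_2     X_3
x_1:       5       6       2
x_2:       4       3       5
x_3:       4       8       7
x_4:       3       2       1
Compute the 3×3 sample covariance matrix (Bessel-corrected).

Step 1 — column means:
  mean(X_1) = (5 + 4 + 4 + 3) / 4 = 16/4 = 4
  mean(X_2) = (6 + 3 + 8 + 2) / 4 = 19/4 = 4.75
  mean(X_3) = (2 + 5 + 7 + 1) / 4 = 15/4 = 3.75

Step 2 — sample covariance S[i,j] = (1/(n-1)) · Σ_k (x_{k,i} - mean_i) · (x_{k,j} - mean_j), with n-1 = 3.
  S[X_1,X_1] = ((1)·(1) + (0)·(0) + (0)·(0) + (-1)·(-1)) / 3 = 2/3 = 0.6667
  S[X_1,X_2] = ((1)·(1.25) + (0)·(-1.75) + (0)·(3.25) + (-1)·(-2.75)) / 3 = 4/3 = 1.3333
  S[X_1,X_3] = ((1)·(-1.75) + (0)·(1.25) + (0)·(3.25) + (-1)·(-2.75)) / 3 = 1/3 = 0.3333
  S[X_2,X_2] = ((1.25)·(1.25) + (-1.75)·(-1.75) + (3.25)·(3.25) + (-2.75)·(-2.75)) / 3 = 22.75/3 = 7.5833
  S[X_2,X_3] = ((1.25)·(-1.75) + (-1.75)·(1.25) + (3.25)·(3.25) + (-2.75)·(-2.75)) / 3 = 13.75/3 = 4.5833
  S[X_3,X_3] = ((-1.75)·(-1.75) + (1.25)·(1.25) + (3.25)·(3.25) + (-2.75)·(-2.75)) / 3 = 22.75/3 = 7.5833

S is symmetric (S[j,i] = S[i,j]). Assembling:

S = [[0.6667, 1.3333, 0.3333],
 [1.3333, 7.5833, 4.5833],
 [0.3333, 4.5833, 7.5833]]
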